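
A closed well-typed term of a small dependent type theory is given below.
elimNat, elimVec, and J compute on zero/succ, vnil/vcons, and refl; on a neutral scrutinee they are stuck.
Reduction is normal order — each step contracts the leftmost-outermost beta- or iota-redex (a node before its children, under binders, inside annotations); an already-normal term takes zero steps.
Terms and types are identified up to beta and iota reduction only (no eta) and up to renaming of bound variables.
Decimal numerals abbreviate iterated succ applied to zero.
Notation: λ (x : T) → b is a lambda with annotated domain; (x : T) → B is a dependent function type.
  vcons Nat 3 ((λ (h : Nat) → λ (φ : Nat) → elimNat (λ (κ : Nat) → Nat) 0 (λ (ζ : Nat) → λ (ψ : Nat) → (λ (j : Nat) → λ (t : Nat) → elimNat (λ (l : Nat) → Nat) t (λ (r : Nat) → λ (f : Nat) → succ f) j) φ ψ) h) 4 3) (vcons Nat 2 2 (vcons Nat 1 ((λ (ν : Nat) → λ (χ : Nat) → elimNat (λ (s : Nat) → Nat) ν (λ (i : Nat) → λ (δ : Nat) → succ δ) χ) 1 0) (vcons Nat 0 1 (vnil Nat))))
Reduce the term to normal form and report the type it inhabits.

resulting normal form:
  vcons Nat 3 12 (vcons Nat 2 2 (vcons Nat 1 1 (vcons Nat 0 1 (vnil Nat))))
the term's type:
  Vec Nat 4


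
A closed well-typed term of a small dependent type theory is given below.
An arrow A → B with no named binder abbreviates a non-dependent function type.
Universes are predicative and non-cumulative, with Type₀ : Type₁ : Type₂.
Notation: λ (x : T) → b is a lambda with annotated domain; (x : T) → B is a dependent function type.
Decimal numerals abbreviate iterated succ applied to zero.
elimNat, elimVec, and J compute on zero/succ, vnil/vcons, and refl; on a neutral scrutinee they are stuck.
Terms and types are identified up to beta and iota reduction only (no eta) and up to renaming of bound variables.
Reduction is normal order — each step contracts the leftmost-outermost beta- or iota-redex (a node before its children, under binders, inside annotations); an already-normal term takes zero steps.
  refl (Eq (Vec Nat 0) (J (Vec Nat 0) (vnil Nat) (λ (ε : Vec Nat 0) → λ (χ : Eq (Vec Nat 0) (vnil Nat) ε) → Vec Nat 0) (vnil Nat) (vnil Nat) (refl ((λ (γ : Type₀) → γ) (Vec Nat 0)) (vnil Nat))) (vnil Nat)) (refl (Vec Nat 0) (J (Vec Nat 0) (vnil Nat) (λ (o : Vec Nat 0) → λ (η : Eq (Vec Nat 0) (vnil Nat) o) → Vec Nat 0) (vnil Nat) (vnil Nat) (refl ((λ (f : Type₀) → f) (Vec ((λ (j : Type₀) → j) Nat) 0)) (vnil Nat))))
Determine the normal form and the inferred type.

normal form:
  refl (Eq (Vec Nat 0) (vnil Nat) (vnil Nat)) (refl (Vec Nat 0) (vnil Nat))
the term's type:
  Eq (Eq (Vec Nat 0) (vnil Nat) (vnil Nat)) (refl (Vec Nat 0) (vnil Nat)) (refl (Vec Nat 0) (vnil Nat))
observation: reduction starts at a J iota-redex, and 2 normal-order steps reach the normal form.


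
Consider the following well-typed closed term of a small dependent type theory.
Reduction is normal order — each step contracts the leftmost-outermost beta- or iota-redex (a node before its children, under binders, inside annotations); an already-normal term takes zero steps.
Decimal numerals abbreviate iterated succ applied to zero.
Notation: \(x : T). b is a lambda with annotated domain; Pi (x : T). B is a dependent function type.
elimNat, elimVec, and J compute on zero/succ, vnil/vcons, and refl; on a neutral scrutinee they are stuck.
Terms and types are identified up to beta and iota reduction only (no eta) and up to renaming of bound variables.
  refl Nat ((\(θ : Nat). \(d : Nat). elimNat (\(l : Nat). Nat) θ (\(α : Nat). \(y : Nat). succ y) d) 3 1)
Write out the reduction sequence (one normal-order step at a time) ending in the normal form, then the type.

normal-order reduction sequence:
  refl Nat ((\(θ : Nat). \(d : Nat). elimNat (\(l : Nat). Nat) θ (\(α : Nat). \(y : Nat). succ y) d) 3 1)
  ~> refl Nat ((\(θ : Nat). elimNat (\(d : Nat). Nat) 3 (\(l : Nat). \(α : Nat). succ α) θ) 1)
  ~> refl Nat (elimNat (\(θ : Nat). Nat) 3 (\(d : Nat). \(l : Nat). succ l) 1)
  ~> refl Nat ((\(θ : Nat). \(d : Nat). succ d) 0 (elimNat (\(l : Nat). Nat) 3 (\(α : Nat). \(y : Nat). succ y) 0))
  ~> refl Nat ((\(θ : Nat). succ θ) (elimNat (\(d : Nat). Nat) 3 (\(l : Nat). \(α : Nat). succ α) 0))
  ~> refl Nat (succ (elimNat (\(θ : Nat). Nat) 3 (\(d : Nat). \(l : Nat). succ l) 0))
  ~> refl Nat 4
type:
  Eq Nat 4 4


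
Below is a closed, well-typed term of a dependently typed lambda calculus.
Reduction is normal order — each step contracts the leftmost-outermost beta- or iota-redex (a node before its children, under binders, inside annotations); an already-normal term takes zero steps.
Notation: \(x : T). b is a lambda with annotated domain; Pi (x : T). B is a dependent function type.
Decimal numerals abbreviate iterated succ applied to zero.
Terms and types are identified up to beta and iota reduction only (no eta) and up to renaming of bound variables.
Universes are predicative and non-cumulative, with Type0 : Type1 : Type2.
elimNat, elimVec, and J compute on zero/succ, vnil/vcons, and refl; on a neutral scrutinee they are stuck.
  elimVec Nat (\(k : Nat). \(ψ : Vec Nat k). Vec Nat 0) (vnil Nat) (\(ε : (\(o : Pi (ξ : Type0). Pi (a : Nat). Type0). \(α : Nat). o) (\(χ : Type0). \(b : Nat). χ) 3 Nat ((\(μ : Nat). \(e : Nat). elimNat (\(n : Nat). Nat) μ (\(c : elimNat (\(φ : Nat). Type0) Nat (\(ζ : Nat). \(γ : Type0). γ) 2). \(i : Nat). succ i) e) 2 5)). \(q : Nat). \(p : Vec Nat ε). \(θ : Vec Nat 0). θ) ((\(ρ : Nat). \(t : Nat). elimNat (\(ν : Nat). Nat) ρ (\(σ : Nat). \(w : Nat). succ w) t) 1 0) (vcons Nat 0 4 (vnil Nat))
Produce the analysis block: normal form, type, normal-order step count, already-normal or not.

normal form:
  vnil Nat
the term's type:
  Vec Nat 0
reduction steps (normal order): 6
already normal: no
first redex: an elimVec iota-redex


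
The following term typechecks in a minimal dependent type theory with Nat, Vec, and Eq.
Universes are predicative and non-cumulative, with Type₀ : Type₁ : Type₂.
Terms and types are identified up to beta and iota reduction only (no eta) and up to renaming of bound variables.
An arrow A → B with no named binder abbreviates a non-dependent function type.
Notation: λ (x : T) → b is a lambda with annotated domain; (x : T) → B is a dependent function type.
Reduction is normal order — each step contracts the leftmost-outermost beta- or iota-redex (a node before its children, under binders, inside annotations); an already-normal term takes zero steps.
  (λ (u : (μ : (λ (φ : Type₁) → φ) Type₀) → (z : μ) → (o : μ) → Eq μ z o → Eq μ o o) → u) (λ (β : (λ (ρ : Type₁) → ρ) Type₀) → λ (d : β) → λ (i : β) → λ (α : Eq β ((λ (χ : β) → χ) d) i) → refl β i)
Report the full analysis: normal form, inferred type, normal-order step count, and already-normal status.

reduced normal form:
  λ (u : Type₀) → λ (μ : u) → λ (φ : u) → λ (z : Eq u μ φ) → refl u φ
inferred type:
  (u : Type₀) → (μ : u) → (φ : u) → Eq u μ φ → Eq u φ φ
steps to reach normal form (normal order): 3
term was already normal: no
first contracted redex: a beta-redex


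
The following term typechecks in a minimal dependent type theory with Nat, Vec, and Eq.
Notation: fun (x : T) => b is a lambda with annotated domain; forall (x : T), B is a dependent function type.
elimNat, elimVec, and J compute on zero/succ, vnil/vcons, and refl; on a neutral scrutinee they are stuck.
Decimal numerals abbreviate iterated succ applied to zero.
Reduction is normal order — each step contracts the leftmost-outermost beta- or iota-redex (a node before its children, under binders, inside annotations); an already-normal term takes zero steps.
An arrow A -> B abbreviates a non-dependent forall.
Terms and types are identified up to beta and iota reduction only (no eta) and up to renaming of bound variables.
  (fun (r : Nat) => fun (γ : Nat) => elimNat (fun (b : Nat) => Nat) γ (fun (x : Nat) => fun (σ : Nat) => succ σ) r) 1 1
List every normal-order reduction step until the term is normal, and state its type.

reduction (normal order):
  (fun (r : Nat) => fun (γ : Nat) => elimNat (fun (b : Nat) => Nat) γ (fun (x : Nat) => fun (σ : Nat) => succ σ) r) 1 1
  ~> (fun (r : Nat) => elimNat (fun (γ : Nat) => Nat) r (fun (b : Nat) => fun (x : Nat) => succ x) 1) 1
  ~> elimNat (fun (r : Nat) => Nat) 1 (fun (γ : Nat) => fun (b : Nat) => succ b) 1
  ~> (fun (r : Nat) => fun (γ : Nat) => succ γ) 0 (elimNat (fun (b : Nat) => Nat) 1 (fun (x : Nat) => fun (σ : Nat) => succ σ) 0)
  ~> (fun (r : Nat) => succ r) (elimNat (fun (γ : Nat) => Nat) 1 (fun (b : Nat) => fun (x : Nat) => succ x) 0)
  ~> succ (elimNat (fun (r : Nat) => Nat) 1 (fun (γ : Nat) => fun (b : Nat) => succ b) 0)
  ~> 2
the term's type:
  Nat


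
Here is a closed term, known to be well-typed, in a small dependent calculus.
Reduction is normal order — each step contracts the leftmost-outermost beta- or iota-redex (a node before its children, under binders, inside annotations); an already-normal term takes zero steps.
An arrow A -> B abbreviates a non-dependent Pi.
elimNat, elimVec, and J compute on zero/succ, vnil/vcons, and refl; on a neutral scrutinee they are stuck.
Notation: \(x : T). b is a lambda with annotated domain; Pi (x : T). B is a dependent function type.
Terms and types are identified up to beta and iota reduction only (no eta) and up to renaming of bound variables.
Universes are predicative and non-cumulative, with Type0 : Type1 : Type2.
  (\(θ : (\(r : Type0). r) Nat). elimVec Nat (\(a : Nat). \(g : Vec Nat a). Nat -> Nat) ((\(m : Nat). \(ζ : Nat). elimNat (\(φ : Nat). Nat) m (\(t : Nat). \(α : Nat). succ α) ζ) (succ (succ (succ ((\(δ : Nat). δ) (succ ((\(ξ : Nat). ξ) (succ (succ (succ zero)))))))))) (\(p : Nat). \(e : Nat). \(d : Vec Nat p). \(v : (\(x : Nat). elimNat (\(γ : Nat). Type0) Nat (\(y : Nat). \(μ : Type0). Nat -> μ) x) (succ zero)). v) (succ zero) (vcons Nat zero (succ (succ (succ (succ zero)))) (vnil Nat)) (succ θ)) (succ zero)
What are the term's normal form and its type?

reduced normal form:
  succ (succ (succ (succ (succ (succ (succ (succ (succ zero))))))))
type:
  Nat
observation: reduction starts at a beta-redex, and 18 normal-order steps reach the normal form.


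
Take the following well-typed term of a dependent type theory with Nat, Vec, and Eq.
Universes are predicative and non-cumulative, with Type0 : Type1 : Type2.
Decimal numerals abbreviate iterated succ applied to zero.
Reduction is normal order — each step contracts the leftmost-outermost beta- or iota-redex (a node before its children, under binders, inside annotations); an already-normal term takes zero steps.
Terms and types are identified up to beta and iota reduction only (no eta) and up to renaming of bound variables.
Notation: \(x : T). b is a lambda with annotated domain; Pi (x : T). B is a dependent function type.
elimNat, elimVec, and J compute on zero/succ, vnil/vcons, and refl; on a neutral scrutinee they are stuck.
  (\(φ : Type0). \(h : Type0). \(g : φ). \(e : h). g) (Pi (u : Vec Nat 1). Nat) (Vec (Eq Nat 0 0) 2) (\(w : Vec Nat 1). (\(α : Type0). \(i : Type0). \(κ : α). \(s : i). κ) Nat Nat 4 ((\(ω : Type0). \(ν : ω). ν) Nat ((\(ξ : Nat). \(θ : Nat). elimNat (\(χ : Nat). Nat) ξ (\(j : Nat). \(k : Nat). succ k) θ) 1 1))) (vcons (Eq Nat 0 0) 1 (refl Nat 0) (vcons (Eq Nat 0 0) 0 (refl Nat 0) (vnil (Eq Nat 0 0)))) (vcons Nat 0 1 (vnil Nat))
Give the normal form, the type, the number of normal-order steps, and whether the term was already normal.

resulting normal form:
  4
inferred type:
  Nat
steps to reach normal form (normal order): 9
started in normal form: no
first redex: a beta-redex


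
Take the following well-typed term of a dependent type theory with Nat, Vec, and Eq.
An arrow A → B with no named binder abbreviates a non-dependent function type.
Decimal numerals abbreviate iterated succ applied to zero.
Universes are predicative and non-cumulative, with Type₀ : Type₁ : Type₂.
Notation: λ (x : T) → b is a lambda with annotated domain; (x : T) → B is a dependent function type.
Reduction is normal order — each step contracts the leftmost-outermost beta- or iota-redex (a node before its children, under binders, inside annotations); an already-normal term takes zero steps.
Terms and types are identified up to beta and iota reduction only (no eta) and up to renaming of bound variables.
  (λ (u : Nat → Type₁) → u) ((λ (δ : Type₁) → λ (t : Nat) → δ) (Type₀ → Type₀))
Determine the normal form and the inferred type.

normal form:
  λ (u : Nat) → Type₀ → Type₀
inferred type:
  Nat → Type₁


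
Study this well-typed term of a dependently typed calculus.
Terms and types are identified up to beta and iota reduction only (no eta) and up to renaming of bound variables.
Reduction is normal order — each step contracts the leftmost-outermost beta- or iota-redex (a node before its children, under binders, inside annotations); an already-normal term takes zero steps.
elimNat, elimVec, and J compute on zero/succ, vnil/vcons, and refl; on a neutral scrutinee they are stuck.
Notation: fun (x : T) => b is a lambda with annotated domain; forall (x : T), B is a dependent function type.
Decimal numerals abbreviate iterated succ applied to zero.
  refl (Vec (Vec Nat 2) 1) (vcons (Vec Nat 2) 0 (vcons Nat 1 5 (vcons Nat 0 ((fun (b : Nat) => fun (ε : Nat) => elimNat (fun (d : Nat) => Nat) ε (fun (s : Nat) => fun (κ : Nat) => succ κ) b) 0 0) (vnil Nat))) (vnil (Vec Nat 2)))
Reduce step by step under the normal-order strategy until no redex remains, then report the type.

reduction (normal order):
  refl (Vec (Vec Nat 2) 1) (vcons (Vec Nat 2) 0 (vcons Nat 1 5 (vcons Nat 0 ((fun (b : Nat) => fun (ε : Nat) => elimNat (fun (d : Nat) => Nat) ε (fun (s : Nat) => fun (κ : Nat) => succ κ) b) 0 0) (vnil Nat))) (vnil (Vec Nat 2)))
  ~> refl (Vec (Vec Nat 2) 1) (vcons (Vec Nat 2) 0 (vcons Nat 1 5 (vcons Nat 0 ((fun (b : Nat) => elimNat (fun (ε : Nat) => Nat) b (fun (d : Nat) => fun (s : Nat) => succ s) 0) 0) (vnil Nat))) (vnil (Vec Nat 2)))
  ~> refl (Vec (Vec Nat 2) 1) (vcons (Vec Nat 2) 0 (vcons Nat 1 5 (vcons Nat 0 (elimNat (fun (b : Nat) => Nat) 0 (fun (ε : Nat) => fun (d : Nat) => succ d) 0) (vnil Nat))) (vnil (Vec Nat 2)))
  ~> refl (Vec (Vec Nat 2) 1) (vcons (Vec Nat 2) 0 (vcons Nat 1 5 (vcons Nat 0 0 (vnil Nat))) (vnil (Vec Nat 2)))
inferred type:
  Eq (Vec (Vec Nat 2) 1) (vcons (Vec Nat 2) 0 (vcons Nat 1 5 (vcons Nat 0 0 (vnil Nat))) (vnil (Vec Nat 2))) (vcons (Vec Nat 2) 0 (vcons Nat 1 5 (vcons Nat 0 0 (vnil Nat))) (vnil (Vec Nat 2)))


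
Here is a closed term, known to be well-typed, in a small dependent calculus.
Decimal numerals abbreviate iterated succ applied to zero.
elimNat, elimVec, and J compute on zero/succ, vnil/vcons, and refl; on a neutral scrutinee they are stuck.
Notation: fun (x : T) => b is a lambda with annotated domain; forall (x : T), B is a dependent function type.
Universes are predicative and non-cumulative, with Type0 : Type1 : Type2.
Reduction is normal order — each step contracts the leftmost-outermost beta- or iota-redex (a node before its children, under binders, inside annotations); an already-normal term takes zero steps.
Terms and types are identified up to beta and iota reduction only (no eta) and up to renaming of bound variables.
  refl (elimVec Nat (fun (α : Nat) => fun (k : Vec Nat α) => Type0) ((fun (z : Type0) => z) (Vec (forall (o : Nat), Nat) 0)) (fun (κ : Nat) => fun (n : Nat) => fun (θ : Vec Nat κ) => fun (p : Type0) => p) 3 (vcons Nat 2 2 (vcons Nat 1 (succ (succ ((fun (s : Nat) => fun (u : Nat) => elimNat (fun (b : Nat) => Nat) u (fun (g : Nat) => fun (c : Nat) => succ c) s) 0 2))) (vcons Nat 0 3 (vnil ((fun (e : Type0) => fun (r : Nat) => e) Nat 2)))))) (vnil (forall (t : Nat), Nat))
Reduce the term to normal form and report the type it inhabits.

reduced normal form:
  refl (Vec (forall (α : Nat), Nat) 0) (vnil (forall (k : Nat), Nat))
type:
  Eq (Vec (forall (α : Nat), Nat) 0) (vnil (forall (k : Nat), Nat)) (vnil (forall (z : Nat), Nat))


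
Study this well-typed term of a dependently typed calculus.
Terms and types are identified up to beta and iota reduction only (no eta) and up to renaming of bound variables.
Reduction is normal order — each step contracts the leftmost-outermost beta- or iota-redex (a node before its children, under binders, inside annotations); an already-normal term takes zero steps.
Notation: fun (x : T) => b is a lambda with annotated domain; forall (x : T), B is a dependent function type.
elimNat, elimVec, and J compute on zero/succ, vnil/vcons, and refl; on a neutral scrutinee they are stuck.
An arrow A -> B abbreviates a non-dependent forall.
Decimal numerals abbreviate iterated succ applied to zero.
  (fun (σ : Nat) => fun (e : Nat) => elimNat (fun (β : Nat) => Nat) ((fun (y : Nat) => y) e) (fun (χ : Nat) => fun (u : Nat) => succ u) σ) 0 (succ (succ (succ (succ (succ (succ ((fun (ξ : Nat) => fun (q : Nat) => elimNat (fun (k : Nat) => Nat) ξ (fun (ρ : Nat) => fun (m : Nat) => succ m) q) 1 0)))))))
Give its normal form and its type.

resulting normal form:
  7
inferred type:
  Nat
observation: reduction starts at a beta-redex, and 7 normal-order steps reach the normal form.


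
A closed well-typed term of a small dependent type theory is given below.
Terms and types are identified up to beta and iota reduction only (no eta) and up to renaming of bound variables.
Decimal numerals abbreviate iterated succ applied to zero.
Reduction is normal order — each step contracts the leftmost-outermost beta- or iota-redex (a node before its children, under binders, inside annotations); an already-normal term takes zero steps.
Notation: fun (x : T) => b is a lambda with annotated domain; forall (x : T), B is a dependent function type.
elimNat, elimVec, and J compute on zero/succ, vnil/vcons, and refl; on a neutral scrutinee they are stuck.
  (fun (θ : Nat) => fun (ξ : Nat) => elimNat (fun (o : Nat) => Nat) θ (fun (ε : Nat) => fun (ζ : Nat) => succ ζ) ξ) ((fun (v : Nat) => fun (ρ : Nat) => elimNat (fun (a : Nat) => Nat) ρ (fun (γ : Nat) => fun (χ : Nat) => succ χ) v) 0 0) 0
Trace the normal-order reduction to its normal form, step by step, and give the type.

reduction (normal order):
  (fun (θ : Nat) => fun (ξ : Nat) => elimNat (fun (o : Nat) => Nat) θ (fun (ε : Nat) => fun (ζ : Nat) => succ ζ) ξ) ((fun (v : Nat) => fun (ρ : Nat) => elimNat (fun (a : Nat) => Nat) ρ (fun (γ : Nat) => fun (χ : Nat) => succ χ) v) 0 0) 0
  ~> (fun (θ : Nat) => elimNat (fun (ξ : Nat) => Nat) ((fun (o : Nat) => fun (ε : Nat) => elimNat (fun (ζ : Nat) => Nat) ε (fun (v : Nat) => fun (ρ : Nat) => succ ρ) o) 0 0) (fun (a : Nat) => fun (γ : Nat) => succ γ) θ) 0
  ~> elimNat (fun (θ : Nat) => Nat) ((fun (ξ : Nat) => fun (o : Nat) => elimNat (fun (ε : Nat) => Nat) o (fun (ζ : Nat) => fun (v : Nat) => succ v) ξ) 0 0) (fun (ρ : Nat) => fun (a : Nat) => succ a) 0
  ~> (fun (θ : Nat) => fun (ξ : Nat) => elimNat (fun (o : Nat) => Nat) ξ (fun (ε : Nat) => fun (ζ : Nat) => succ ζ) θ) 0 0
  ~> (fun (θ : Nat) => elimNat (fun (ξ : Nat) => Nat) θ (fun (o : Nat) => fun (ε : Nat) => succ ε) 0) 0
  ~> elimNat (fun (θ : Nat) => Nat) 0 (fun (ξ : Nat) => fun (o : Nat) => succ o) 0
  ~> 0
the term's type:
  Nat


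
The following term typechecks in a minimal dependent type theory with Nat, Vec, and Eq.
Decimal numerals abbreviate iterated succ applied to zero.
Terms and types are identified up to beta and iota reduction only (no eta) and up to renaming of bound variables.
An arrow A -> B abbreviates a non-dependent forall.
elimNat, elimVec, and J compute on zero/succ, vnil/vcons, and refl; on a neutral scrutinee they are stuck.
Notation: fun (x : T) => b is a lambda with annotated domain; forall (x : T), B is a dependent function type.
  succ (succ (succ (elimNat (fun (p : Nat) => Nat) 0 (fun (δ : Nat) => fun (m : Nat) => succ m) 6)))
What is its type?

inferred type:
  Nat


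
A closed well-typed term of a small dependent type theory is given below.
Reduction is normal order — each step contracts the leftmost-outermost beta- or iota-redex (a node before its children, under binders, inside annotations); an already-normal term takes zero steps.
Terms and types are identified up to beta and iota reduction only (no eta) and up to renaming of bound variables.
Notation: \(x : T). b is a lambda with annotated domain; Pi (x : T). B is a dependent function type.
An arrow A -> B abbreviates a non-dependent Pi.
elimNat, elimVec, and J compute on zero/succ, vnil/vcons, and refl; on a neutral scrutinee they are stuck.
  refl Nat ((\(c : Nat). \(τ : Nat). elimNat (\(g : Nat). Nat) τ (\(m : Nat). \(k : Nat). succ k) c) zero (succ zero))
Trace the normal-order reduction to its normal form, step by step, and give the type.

normal-order reduction sequence:
  refl Nat ((\(c : Nat). \(τ : Nat). elimNat (\(g : Nat). Nat) τ (\(m : Nat). \(k : Nat). succ k) c) zero (succ zero))
  ~> refl Nat ((\(c : Nat). elimNat (\(τ : Nat). Nat) c (\(g : Nat). \(m : Nat). succ m) zero) (succ zero))
  ~> refl Nat (elimNat (\(c : Nat). Nat) (succ zero) (\(τ : Nat). \(g : Nat). succ g) zero)
  ~> refl Nat (succ zero)
type:
  Eq Nat (succ zero) (succ zero)


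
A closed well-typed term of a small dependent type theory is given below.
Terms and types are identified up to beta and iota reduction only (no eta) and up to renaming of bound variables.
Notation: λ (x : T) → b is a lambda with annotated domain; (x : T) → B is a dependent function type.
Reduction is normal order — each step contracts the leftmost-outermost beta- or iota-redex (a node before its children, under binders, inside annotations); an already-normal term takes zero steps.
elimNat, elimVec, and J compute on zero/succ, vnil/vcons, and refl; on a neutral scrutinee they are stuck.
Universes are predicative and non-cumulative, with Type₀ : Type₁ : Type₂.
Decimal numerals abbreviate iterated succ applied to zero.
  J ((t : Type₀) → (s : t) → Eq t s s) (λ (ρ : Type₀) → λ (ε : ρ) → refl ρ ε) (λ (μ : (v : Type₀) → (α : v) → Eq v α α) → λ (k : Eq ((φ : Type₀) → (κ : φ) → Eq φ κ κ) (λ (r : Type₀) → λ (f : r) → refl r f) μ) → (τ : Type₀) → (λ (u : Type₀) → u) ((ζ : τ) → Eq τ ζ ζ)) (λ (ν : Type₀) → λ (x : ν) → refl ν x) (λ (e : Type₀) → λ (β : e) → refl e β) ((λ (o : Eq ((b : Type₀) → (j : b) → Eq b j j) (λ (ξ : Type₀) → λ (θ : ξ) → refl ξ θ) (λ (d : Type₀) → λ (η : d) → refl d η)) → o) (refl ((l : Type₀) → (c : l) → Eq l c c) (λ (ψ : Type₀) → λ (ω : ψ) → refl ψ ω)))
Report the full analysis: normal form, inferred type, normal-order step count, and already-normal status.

normal form:
  λ (t : Type₀) → λ (s : t) → refl t s
the term's type:
  (t : Type₀) → (s : t) → Eq t s s
reduction steps (normal order): 3
term was already normal: no
first contracted redex: a beta-redex


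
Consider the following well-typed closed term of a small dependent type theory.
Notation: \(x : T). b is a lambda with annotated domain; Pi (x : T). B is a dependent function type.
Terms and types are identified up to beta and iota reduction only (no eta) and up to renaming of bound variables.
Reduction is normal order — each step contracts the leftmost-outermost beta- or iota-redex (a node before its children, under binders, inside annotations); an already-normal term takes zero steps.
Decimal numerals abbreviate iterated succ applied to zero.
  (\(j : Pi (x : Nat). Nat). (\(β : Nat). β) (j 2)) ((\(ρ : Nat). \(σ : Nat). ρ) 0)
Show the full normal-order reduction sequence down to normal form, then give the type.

reduction (normal order):
  (\(j : Pi (x : Nat). Nat). (\(β : Nat). β) (j 2)) ((\(ρ : Nat). \(σ : Nat). ρ) 0)
  ~> (\(j : Nat). j) ((\(x : Nat). \(β : Nat). x) 0 2)
  ~> (\(j : Nat). \(x : Nat). j) 0 2
  ~> (\(j : Nat). 0) 2
  ~> 0
type:
  Nat


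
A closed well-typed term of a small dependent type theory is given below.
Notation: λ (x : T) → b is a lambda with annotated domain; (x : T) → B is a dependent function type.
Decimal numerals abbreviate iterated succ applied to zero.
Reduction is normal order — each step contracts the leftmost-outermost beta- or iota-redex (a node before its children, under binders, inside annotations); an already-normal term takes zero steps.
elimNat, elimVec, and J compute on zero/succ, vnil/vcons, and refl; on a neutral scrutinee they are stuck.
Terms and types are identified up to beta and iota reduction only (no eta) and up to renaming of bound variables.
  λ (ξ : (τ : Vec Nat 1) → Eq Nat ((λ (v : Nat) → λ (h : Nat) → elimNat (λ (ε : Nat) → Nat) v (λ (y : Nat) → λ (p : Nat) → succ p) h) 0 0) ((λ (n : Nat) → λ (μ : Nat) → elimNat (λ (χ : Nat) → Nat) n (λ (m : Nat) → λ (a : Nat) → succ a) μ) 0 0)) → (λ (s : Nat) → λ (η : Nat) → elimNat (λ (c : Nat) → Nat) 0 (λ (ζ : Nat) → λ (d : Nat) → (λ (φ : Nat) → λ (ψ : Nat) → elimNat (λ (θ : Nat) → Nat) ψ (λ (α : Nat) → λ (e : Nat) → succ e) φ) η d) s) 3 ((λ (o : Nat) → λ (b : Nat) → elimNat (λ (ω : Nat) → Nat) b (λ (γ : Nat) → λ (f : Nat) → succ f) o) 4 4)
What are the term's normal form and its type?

normal form:
  λ (ξ : (τ : Vec Nat 1) → Eq Nat 0 0) → 24
inferred type:
  (ξ : (τ : Vec Nat 1) → Eq Nat 0 0) → Nat


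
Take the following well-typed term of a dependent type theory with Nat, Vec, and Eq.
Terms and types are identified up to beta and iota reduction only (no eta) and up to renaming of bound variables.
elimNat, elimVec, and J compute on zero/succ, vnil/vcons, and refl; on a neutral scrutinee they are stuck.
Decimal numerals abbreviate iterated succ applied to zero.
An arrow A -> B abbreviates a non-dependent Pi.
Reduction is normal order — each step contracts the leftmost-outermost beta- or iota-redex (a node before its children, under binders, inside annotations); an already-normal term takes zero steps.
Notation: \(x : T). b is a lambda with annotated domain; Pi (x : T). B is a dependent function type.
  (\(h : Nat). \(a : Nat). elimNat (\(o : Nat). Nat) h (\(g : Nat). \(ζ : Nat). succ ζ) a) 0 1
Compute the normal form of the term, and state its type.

reduced normal form:
  1
type:
  Nat


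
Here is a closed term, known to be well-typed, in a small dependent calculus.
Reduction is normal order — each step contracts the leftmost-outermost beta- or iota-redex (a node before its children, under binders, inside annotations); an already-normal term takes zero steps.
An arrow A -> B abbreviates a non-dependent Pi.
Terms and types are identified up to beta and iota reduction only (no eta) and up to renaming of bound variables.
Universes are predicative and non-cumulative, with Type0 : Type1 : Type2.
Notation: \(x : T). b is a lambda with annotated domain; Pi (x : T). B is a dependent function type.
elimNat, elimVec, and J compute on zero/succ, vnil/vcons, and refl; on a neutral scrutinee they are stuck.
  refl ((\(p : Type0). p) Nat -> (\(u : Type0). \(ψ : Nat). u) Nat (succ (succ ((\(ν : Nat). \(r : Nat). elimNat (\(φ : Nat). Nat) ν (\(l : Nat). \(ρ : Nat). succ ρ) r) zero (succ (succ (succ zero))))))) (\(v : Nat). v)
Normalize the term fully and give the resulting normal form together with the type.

normal form:
  refl (Nat -> Nat) (\(p : Nat). p)
inferred type:
  Eq (Nat -> Nat) (\(p : Nat). p) (\(u : Nat). u)
observation: contracting a beta-redex first, the term normalizes in 3 steps.


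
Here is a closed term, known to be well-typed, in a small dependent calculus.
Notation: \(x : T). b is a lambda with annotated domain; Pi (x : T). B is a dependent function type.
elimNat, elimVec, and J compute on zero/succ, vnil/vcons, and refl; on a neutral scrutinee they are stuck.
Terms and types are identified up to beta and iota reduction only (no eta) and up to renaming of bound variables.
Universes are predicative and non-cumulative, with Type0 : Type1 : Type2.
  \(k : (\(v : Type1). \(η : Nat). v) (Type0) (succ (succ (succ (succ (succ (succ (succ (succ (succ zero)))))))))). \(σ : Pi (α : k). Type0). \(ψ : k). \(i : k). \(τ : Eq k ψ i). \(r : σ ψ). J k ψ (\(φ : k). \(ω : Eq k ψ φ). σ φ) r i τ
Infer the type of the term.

type:
  Pi (k : Type0). Pi (v : Pi (η : k). Type0). Pi (σ : k). Pi (α : k). Pi (ψ : Eq k σ α). Pi (i : v σ). v α


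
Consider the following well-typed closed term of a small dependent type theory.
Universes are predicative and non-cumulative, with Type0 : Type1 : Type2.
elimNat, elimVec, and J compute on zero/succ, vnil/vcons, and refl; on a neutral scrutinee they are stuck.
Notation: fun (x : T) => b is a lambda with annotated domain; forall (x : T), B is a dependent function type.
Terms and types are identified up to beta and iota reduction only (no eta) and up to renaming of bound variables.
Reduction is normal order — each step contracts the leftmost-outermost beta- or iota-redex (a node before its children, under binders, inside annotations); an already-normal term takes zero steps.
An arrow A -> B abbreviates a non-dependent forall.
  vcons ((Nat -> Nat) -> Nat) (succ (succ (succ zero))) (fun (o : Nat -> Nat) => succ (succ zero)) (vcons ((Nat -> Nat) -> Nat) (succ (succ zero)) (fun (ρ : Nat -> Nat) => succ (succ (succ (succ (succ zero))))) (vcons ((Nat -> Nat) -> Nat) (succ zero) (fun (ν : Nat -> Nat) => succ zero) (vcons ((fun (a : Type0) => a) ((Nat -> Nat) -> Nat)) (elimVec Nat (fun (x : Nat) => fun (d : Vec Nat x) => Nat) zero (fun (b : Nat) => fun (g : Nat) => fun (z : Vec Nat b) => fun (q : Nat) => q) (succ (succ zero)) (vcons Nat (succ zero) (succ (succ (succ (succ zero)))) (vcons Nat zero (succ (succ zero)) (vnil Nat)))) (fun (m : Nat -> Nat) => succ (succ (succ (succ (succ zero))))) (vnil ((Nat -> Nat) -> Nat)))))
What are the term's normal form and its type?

normal form:
  vcons ((Nat -> Nat) -> Nat) (succ (succ (succ zero))) (fun (o : Nat -> Nat) => succ (succ zero)) (vcons ((Nat -> Nat) -> Nat) (succ (succ zero)) (fun (ρ : Nat -> Nat) => succ (succ (succ (succ (succ zero))))) (vcons ((Nat -> Nat) -> Nat) (succ zero) (fun (ν : Nat -> Nat) => succ zero) (vcons ((Nat -> Nat) -> Nat) zero (fun (a : Nat -> Nat) => succ (succ (succ (succ (succ zero))))) (vnil ((Nat -> Nat) -> Nat)))))
inferred type:
  Vec ((Nat -> Nat) -> Nat) (succ (succ (succ (succ zero))))


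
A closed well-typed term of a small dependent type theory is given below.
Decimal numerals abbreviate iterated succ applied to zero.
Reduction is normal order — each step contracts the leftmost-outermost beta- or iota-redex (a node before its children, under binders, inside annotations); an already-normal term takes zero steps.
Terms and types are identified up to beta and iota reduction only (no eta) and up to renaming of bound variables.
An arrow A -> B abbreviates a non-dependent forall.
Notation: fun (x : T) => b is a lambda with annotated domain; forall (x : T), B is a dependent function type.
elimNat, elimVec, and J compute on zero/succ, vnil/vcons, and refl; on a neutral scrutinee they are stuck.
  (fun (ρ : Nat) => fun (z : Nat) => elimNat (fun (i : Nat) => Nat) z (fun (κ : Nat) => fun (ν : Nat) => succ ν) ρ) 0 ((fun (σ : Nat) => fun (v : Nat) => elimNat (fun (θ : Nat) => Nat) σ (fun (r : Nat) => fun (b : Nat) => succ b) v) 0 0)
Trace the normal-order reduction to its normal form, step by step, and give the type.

normal-order reduction:
  (fun (ρ : Nat) => fun (z : Nat) => elimNat (fun (i : Nat) => Nat) z (fun (κ : Nat) => fun (ν : Nat) => succ ν) ρ) 0 ((fun (σ : Nat) => fun (v : Nat) => elimNat (fun (θ : Nat) => Nat) σ (fun (r : Nat) => fun (b : Nat) => succ b) v) 0 0)
  ~> (fun (ρ : Nat) => elimNat (fun (z : Nat) => Nat) ρ (fun (i : Nat) => fun (κ : Nat) => succ κ) 0) ((fun (ν : Nat) => fun (σ : Nat) => elimNat (fun (v : Nat) => Nat) ν (fun (θ : Nat) => fun (r : Nat) => succ r) σ) 0 0)
  ~> elimNat (fun (ρ : Nat) => Nat) ((fun (z : Nat) => fun (i : Nat) => elimNat (fun (κ : Nat) => Nat) z (fun (ν : Nat) => fun (σ : Nat) => succ σ) i) 0 0) (fun (v : Nat) => fun (θ : Nat) => succ θ) 0
  ~> (fun (ρ : Nat) => fun (z : Nat) => elimNat (fun (i : Nat) => Nat) ρ (fun (κ : Nat) => fun (ν : Nat) => succ ν) z) 0 0
  ~> (fun (ρ : Nat) => elimNat (fun (z : Nat) => Nat) 0 (fun (i : Nat) => fun (κ : Nat) => succ κ) ρ) 0
  ~> elimNat (fun (ρ : Nat) => Nat) 0 (fun (z : Nat) => fun (i : Nat) => succ i) 0
  ~> 0
inferred type:
  Nat


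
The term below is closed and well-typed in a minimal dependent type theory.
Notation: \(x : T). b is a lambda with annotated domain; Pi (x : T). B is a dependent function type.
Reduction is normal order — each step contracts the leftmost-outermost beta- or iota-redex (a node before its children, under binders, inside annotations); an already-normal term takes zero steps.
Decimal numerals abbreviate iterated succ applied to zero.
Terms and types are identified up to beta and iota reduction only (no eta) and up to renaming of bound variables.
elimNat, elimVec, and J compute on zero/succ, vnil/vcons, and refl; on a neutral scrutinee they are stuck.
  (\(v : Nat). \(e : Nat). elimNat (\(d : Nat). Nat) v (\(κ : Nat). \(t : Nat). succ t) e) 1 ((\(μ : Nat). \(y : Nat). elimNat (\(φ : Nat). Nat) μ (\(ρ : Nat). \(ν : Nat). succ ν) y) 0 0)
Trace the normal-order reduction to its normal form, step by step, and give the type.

normal-order reduction:
  (\(v : Nat). \(e : Nat). elimNat (\(d : Nat). Nat) v (\(κ : Nat). \(t : Nat). succ t) e) 1 ((\(μ : Nat). \(y : Nat). elimNat (\(φ : Nat). Nat) μ (\(ρ : Nat). \(ν : Nat). succ ν) y) 0 0)
  ~> (\(v : Nat). elimNat (\(e : Nat). Nat) 1 (\(d : Nat). \(κ : Nat). succ κ) v) ((\(t : Nat). \(μ : Nat). elimNat (\(y : Nat). Nat) t (\(φ : Nat). \(ρ : Nat). succ ρ) μ) 0 0)
  ~> elimNat (\(v : Nat). Nat) 1 (\(e : Nat). \(d : Nat). succ d) ((\(κ : Nat). \(t : Nat). elimNat (\(μ : Nat). Nat) κ (\(y : Nat). \(φ : Nat). succ φ) t) 0 0)
  ~> elimNat (\(v : Nat). Nat) 1 (\(e : Nat). \(d : Nat). succ d) ((\(κ : Nat). elimNat (\(t : Nat). Nat) 0 (\(μ : Nat). \(y : Nat). succ y) κ) 0)
  ~> elimNat (\(v : Nat). Nat) 1 (\(e : Nat). \(d : Nat). succ d) (elimNat (\(κ : Nat). Nat) 0 (\(t : Nat). \(μ : Nat). succ μ) 0)
  ~> elimNat (\(v : Nat). Nat) 1 (\(e : Nat). \(d : Nat). succ d) 0
  ~> 1
inferred type:
  Nat


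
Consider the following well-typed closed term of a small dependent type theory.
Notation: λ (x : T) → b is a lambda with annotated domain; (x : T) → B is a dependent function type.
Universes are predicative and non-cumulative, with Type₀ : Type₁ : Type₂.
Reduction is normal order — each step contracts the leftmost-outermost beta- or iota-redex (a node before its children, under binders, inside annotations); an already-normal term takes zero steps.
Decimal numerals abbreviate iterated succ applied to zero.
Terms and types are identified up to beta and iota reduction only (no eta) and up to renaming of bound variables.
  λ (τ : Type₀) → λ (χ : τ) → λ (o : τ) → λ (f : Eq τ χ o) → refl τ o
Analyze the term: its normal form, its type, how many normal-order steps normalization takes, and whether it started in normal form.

resulting normal form:
  λ (τ : Type₀) → λ (χ : τ) → λ (o : τ) → λ (f : Eq τ χ o) → refl τ o
inferred type:
  (τ : Type₀) → (χ : τ) → (o : τ) → (f : Eq τ χ o) → Eq τ o o
normal-order step count: 0
term was already normal: yes


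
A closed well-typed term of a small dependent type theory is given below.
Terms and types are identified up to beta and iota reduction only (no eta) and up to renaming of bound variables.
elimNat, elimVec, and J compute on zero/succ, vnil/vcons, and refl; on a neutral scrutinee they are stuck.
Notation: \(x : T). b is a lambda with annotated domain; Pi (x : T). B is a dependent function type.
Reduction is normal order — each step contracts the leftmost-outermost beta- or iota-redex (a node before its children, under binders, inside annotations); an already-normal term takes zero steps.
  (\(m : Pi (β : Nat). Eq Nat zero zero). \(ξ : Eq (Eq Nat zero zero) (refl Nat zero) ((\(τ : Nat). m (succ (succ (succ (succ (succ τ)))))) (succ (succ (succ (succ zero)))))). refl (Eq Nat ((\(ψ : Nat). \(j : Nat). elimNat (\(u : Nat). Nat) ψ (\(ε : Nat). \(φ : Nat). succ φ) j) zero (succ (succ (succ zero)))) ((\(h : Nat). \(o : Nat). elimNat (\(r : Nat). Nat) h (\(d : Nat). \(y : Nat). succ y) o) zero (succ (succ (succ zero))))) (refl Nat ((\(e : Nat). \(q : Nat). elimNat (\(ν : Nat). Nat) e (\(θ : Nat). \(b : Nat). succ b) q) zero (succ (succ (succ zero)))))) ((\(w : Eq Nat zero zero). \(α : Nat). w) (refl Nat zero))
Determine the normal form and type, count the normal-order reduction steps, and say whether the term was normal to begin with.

resulting normal form:
  \(m : Eq (Eq Nat zero zero) (refl Nat zero) (refl Nat zero)). refl (Eq Nat (succ (succ (succ zero))) (succ (succ (succ zero)))) (refl Nat (succ (succ (succ zero))))
inferred type:
  Pi (m : Eq (Eq Nat zero zero) (refl Nat zero) (refl Nat zero)). Eq (Eq Nat (succ (succ (succ zero))) (succ (succ (succ zero)))) (refl Nat (succ (succ (succ zero)))) (refl Nat (succ (succ (succ zero))))
normal-order step count: 40
already normal: no
first contracted redex: a beta-redex


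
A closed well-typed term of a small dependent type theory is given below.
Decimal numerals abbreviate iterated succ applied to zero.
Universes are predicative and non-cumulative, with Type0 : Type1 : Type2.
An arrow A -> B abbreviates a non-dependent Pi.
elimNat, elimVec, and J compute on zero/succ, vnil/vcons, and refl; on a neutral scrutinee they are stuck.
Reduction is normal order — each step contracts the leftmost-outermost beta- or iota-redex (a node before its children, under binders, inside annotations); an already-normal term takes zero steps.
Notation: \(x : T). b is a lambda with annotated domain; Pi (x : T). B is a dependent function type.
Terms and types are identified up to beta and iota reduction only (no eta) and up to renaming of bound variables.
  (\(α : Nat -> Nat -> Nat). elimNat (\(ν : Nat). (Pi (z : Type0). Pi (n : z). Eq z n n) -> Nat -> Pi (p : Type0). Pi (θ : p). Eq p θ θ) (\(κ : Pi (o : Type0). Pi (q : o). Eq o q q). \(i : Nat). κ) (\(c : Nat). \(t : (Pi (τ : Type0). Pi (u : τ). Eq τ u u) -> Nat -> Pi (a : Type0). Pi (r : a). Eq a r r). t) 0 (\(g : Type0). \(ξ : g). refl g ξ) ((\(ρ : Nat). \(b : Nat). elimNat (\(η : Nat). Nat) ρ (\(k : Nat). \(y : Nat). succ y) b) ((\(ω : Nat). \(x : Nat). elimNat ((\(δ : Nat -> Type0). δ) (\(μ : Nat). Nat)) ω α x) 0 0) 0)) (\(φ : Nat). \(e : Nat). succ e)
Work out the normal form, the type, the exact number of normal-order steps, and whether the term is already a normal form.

resulting normal form:
  \(α : Type0). \(ν : α). refl α ν
type:
  Pi (α : Type0). Pi (ν : α). Eq α ν ν
steps to reach normal form (normal order): 4
already normal: no
first contracted redex: a beta-redex


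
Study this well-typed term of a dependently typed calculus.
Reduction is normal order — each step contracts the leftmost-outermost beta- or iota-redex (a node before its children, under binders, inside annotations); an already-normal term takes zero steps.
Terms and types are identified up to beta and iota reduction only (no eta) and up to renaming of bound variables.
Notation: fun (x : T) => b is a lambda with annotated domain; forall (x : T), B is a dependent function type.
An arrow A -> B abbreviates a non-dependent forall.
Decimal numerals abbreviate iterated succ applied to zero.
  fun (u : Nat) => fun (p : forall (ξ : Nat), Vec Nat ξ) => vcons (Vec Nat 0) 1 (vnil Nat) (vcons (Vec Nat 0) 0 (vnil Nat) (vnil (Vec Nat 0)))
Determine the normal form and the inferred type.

resulting normal form:
  fun (u : Nat) => fun (p : forall (ξ : Nat), Vec Nat ξ) => vcons (Vec Nat 0) 1 (vnil Nat) (vcons (Vec Nat 0) 0 (vnil Nat) (vnil (Vec Nat 0)))
the term's type:
  Nat -> (forall (u : Nat), Vec Nat u) -> Vec (Vec Nat 0) 2


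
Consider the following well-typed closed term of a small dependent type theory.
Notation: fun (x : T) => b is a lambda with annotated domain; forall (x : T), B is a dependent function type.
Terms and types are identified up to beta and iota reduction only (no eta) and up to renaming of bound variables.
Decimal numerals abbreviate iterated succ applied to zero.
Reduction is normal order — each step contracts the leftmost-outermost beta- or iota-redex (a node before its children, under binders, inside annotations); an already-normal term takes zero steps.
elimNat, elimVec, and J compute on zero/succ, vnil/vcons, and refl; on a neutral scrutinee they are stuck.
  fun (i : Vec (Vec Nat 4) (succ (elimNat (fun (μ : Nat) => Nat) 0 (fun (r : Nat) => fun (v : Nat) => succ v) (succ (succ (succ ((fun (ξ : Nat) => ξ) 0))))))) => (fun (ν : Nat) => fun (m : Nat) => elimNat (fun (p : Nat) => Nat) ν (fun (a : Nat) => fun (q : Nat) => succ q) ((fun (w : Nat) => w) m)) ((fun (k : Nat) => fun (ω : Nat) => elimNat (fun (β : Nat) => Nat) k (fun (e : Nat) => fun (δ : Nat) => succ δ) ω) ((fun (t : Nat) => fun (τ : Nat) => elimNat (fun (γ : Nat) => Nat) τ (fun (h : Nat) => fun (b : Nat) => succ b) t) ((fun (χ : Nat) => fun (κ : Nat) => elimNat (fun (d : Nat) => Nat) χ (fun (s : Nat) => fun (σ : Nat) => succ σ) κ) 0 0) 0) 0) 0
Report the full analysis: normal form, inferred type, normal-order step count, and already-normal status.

normal form:
  fun (i : Vec (Vec Nat 4) 4) => 0
the term's type:
  forall (i : Vec (Vec Nat 4) 4), Nat
normal-order step count: 24
term was already normal: no
first redex: an elimNat iota-redex
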